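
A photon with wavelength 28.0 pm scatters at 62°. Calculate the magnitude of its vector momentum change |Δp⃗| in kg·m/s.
2.3857e-23 kg·m/s

Photon momentum magnitude is p = h/λ.

Initial momentum:
p₀ = h/λ = 6.6261e-34/2.8000e-11 = 2.3665e-23 kg·m/s

After scattering:
λ' = λ + Δλ = 28.0 + 1.2872 = 29.2872 pm
p' = h/λ' = 6.6261e-34/2.9287e-11 = 2.2624e-23 kg·m/s

Momentum is a vector; the scattered photon's direction makes angle θ = 62° with the incident direction. The magnitude of the vector change Δp⃗ = p⃗₀ − p⃗' is found from the law of cosines:
|Δp⃗|² = p₀² + p'² − 2p₀p'cos θ
|Δp⃗|² = (2.3665e-23)² + (2.2624e-23)² − 2·2.3665e-23·2.2624e-23·cos(62°)
|Δp⃗| = 2.3857e-23 kg·m/s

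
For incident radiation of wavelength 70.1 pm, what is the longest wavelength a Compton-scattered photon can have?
74.9526 pm (at θ = 180°)

The Compton shift is Δλ = λ_C(1 − cos θ).

Since cos θ ranges from −1 to 1, the factor (1 − cos θ) ranges from 0 to 2; the maximum shift occurs at θ = 180° (backscattering):
Δλ_max = 2λ_C = 2 × 2.4263 pm = 4.8526 pm

Maximum scattered wavelength:
λ'_max = λ₀ + Δλ_max = 70.1 + 4.8526 = 74.9526 pm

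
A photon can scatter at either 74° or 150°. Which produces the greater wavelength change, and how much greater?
150° produces the larger shift by a factor of 2.576

Calculate both shifts using Δλ = λ_C(1 - cos θ):

For θ₁ = 74°:
Δλ₁ = 2.4263 × (1 - cos(74°))
Δλ₁ = 2.4263 × 0.7244
Δλ₁ = 1.7575 pm

For θ₂ = 150°:
Δλ₂ = 2.4263 × (1 - cos(150°))
Δλ₂ = 2.4263 × 1.8660
Δλ₂ = 4.5276 pm

The 150° angle produces the larger shift.
Ratio: 4.5276/1.7575 = 2.576

(Intermediate values are shown rounded; full precision is carried through to the final answer.)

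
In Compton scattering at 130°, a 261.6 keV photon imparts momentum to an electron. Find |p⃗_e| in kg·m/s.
1.9739e-22 kg·m/s

The electron is initially at rest, so by conservation of momentum:
p⃗_e = p⃗₀ − p⃗'  (incident photon momentum minus scattered photon momentum)

Photon momentum magnitudes (p = h/λ = E/c):
λ₀ = hc/E₀ = 4.7395 pm → p₀ = h/λ₀ = 1.3981e-22 kg·m/s
Δλ = λ_C(1 − cos 130°) = 3.9859 pm
λ' = 8.7254 pm → p' = h/λ' = 7.5940e-23 kg·m/s

The scattered photon makes angle θ = 130° with the incident direction, so by the law of cosines:
|p⃗_e|² = p₀² + p'² − 2p₀p'cos θ
|p⃗_e|² = (1.3981e-22)² + (7.5940e-23)² − 2·1.3981e-22·7.5940e-23·cos(130°)
|p⃗_e| = 1.9739e-22 kg·m/s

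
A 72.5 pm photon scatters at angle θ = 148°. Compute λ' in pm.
76.9839 pm

Using the Compton scattering formula:
λ' = λ + Δλ = λ + λ_C(1 - cos θ)

Given:
- Initial wavelength λ = 72.5 pm
- Scattering angle θ = 148°
- Compton wavelength λ_C ≈ 2.4263 pm

Calculate the shift:
Δλ = 2.4263 × (1 - cos(148°))
Δλ = 2.4263 × 1.8480
Δλ = 4.4839 pm

Final wavelength:
λ' = 72.5 + 4.4839 = 76.9839 pm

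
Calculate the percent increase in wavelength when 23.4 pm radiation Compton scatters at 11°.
0.1905%

Calculate the Compton shift:
Δλ = λ_C(1 - cos(11°))
Δλ = 2.4263 × (1 - cos(11°))
Δλ = 2.4263 × 0.0184
Δλ = 0.0446 pm

Percentage change:
(Δλ/λ₀) × 100 = (0.0446/23.4) × 100
= 0.1905%

(Intermediate values are shown rounded; full precision is carried through to the final answer.)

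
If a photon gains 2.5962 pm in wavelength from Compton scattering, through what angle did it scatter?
94.02°

From the Compton formula Δλ = λ_C(1 - cos θ), we can solve for θ:

cos θ = 1 - Δλ/λ_C

Given:
- Δλ = 2.5962 pm
- λ_C = h/(m_e·c) ≈ 2.42631024 pm

cos θ = 1 - 2.5962/2.42631024
cos θ = 1 - 1.070020
cos θ = -0.070020

θ = arccos(-0.070020)
θ = 94.02°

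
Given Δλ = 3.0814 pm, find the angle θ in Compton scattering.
105.66°

From the Compton formula Δλ = λ_C(1 - cos θ), we can solve for θ:

cos θ = 1 - Δλ/λ_C

Given:
- Δλ = 3.0814 pm
- λ_C = h/(m_e·c) ≈ 2.42631024 pm

cos θ = 1 - 3.0814/2.42631024
cos θ = 1 - 1.269994
cos θ = -0.269994

θ = arccos(-0.269994)
θ = 105.66°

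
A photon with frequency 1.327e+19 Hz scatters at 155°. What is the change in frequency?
2.255e+18 Hz (decrease)

Convert frequency to wavelength (c = 299792458 m/s):
λ₀ = c/f₀ = 299792458/1.327e+19 = 2.2591745e-11 m = 22.5917 pm

Calculate Compton shift:
Δλ = λ_C(1 - cos(155°)) = 4.6253 pm

Final wavelength:
λ' = λ₀ + Δλ = 22.5917 + 4.6253 = 27.2170 pm

Final frequency:
f' = c/λ' = 299792458/2.7217039e-11 = 1.1014881e+19 Hz

Frequency shift (decrease):
Δf = f₀ - f' = 1.327e+19 - 1.1014881e+19 = 2.255e+18 Hz

(Intermediate values are shown rounded; full precision is carried through to the final answer.)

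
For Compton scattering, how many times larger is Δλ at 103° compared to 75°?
103° produces the larger shift by a factor of 1.653

Calculate both shifts using Δλ = λ_C(1 - cos θ):

For θ₁ = 75°:
Δλ₁ = 2.4263 × (1 - cos(75°))
Δλ₁ = 2.4263 × 0.7412
Δλ₁ = 1.7983 pm

For θ₂ = 103°:
Δλ₂ = 2.4263 × (1 - cos(103°))
Δλ₂ = 2.4263 × 1.2250
Δλ₂ = 2.9721 pm

The 103° angle produces the larger shift.
Ratio: 2.9721/1.7983 = 1.653

(Intermediate values are shown rounded; full precision is carried through to the final answer.)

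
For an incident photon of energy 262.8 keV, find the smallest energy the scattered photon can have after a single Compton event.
129.5492 keV (at θ = 180°)

The scattered photon has minimum energy when its wavelength is maximum, i.e., when the Compton shift Δλ = λ_C(1 − cos θ) is maximum. This occurs at θ = 180° (backscattering), giving Δλ_max = 2λ_C = 4.8526 pm.

Initial wavelength: λ₀ = hc/E₀ = 4.7178 pm
Maximum final wavelength: λ'_max = λ₀ + 2λ_C = 4.7178 + 4.8526 = 9.5704 pm
Minimum final energy: E'_min = hc/λ'_max = 129.5492 keV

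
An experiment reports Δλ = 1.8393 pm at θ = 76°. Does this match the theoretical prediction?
Yes, consistent

Calculate the expected shift for θ = 76°:

Δλ_expected = λ_C(1 - cos(76°))
Δλ_expected = 2.4263 × (1 - cos(76°))
Δλ_expected = 2.4263 × 0.7581
Δλ_expected = 1.8393 pm

Given shift: 1.8393 pm
Expected shift: 1.8393 pm
Difference: 0.0000 pm

The values match. This is consistent with Compton scattering at the stated angle.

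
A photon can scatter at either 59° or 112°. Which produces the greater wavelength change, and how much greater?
112° produces the larger shift by a factor of 2.834

Calculate both shifts using Δλ = λ_C(1 - cos θ):

For θ₁ = 59°:
Δλ₁ = 2.4263 × (1 - cos(59°))
Δλ₁ = 2.4263 × 0.4850
Δλ₁ = 1.1767 pm

For θ₂ = 112°:
Δλ₂ = 2.4263 × (1 - cos(112°))
Δλ₂ = 2.4263 × 1.3746
Δλ₂ = 3.3352 pm

The 112° angle produces the larger shift.
Ratio: 3.3352/1.1767 = 2.834

(Intermediate values are shown rounded; full precision is carried through to the final answer.)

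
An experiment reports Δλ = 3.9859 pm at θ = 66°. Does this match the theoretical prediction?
No, inconsistent

Calculate the expected shift for θ = 66°:

Δλ_expected = λ_C(1 - cos(66°))
Δλ_expected = 2.4263 × (1 - cos(66°))
Δλ_expected = 2.4263 × 0.5933
Δλ_expected = 1.4394 pm

Given shift: 3.9859 pm
Expected shift: 1.4394 pm
Difference: 2.5465 pm

The values do not match. The given shift corresponds to θ ≈ 130.0°, not 66°.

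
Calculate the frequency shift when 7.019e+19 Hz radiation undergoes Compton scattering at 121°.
3.247e+19 Hz (decrease)

Convert frequency to wavelength (c = 299792458 m/s):
λ₀ = c/f₀ = 299792458/7.019e+19 = 4.2711563e-12 m = 4.2712 pm

Calculate Compton shift:
Δλ = λ_C(1 - cos(121°)) = 3.6760 pm

Final wavelength:
λ' = λ₀ + Δλ = 4.2712 + 3.6760 = 7.9471 pm

Final frequency:
f' = c/λ' = 299792458/7.9471086e-12 = 3.7723463e+19 Hz

Frequency shift (decrease):
Δf = f₀ - f' = 7.019e+19 - 3.7723463e+19 = 3.247e+19 Hz

(Intermediate values are shown rounded; full precision is carried through to the final answer.)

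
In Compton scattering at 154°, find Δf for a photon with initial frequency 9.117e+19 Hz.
5.320e+19 Hz (decrease)

Convert frequency to wavelength (c = 299792458 m/s):
λ₀ = c/f₀ = 299792458/9.117e+19 = 3.2882797e-12 m = 3.2883 pm

Calculate Compton shift:
Δλ = λ_C(1 - cos(154°)) = 4.6071 pm

Final wavelength:
λ' = λ₀ + Δλ = 3.2883 + 4.6071 = 7.8953 pm

Final frequency:
f' = c/λ' = 299792458/7.8953431e-12 = 3.7970795e+19 Hz

Frequency shift (decrease):
Δf = f₀ - f' = 9.117e+19 - 3.7970795e+19 = 5.320e+19 Hz

(Intermediate values are shown rounded; full precision is carried through to the final answer.)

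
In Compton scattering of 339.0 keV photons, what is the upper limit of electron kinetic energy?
193.3072 keV

Maximum energy transfer occurs at θ = 180° (backscattering).

Initial photon: E₀ = 339.0 keV → λ₀ = 3.6574 pm

Maximum Compton shift (at 180°):
Δλ_max = 2λ_C = 2 × 2.4263 = 4.8526 pm

Final wavelength:
λ' = 3.6574 + 4.8526 = 8.5100 pm

Minimum photon energy (maximum energy to electron):
E'_min = hc/λ' = 145.6928 keV

Maximum electron kinetic energy:
K_max = E₀ - E'_min = 339.0000 - 145.6928 = 193.3072 keV

(Intermediate values are shown rounded; full precision is carried through to the final answer.)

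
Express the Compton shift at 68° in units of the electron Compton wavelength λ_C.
0.6254 λ_C

The Compton shift formula is:
Δλ = λ_C(1 - cos θ)

Dividing both sides by λ_C:
Δλ/λ_C = 1 - cos θ

For θ = 68°:
Δλ/λ_C = 1 - cos(68°)
Δλ/λ_C = 1 - 0.3746
Δλ/λ_C = 0.6254

This means the shift is 0.6254 × λ_C = 1.5174 pm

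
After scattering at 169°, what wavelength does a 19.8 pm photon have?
24.6080 pm

Using the Compton scattering formula:
λ' = λ + Δλ = λ + λ_C(1 - cos θ)

Given:
- Initial wavelength λ = 19.8 pm
- Scattering angle θ = 169°
- Compton wavelength λ_C ≈ 2.4263 pm

Calculate the shift:
Δλ = 2.4263 × (1 - cos(169°))
Δλ = 2.4263 × 1.9816
Δλ = 4.8080 pm

Final wavelength:
λ' = 19.8 + 4.8080 = 24.6080 pm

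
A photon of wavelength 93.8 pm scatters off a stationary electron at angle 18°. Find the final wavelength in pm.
93.9188 pm

Using the Compton scattering formula:
λ' = λ + Δλ = λ + λ_C(1 - cos θ)

Given:
- Initial wavelength λ = 93.8 pm
- Scattering angle θ = 18°
- Compton wavelength λ_C ≈ 2.4263 pm

Calculate the shift:
Δλ = 2.4263 × (1 - cos(18°))
Δλ = 2.4263 × 0.0489
Δλ = 0.1188 pm

Final wavelength:
λ' = 93.8 + 0.1188 = 93.9188 pm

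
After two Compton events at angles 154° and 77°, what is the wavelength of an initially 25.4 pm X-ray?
31.8876 pm

Apply Compton shift twice:

First scattering at θ₁ = 154°:
Δλ₁ = λ_C(1 - cos(154°))
Δλ₁ = 2.4263 × 1.8988
Δλ₁ = 4.6071 pm

After first scattering:
λ₁ = 25.4 + 4.6071 = 30.0071 pm

Second scattering at θ₂ = 77°:
Δλ₂ = λ_C(1 - cos(77°))
Δλ₂ = 2.4263 × 0.7750
Δλ₂ = 1.8805 pm

Final wavelength:
λ₂ = 30.0071 + 1.8805 = 31.8876 pm

Total shift: Δλ_total = 4.6071 + 1.8805 = 6.4876 pm

(Intermediate values are shown rounded; full precision is carried through to the final answer.)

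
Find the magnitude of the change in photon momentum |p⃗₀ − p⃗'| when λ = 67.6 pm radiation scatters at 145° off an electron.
1.8124e-23 kg·m/s

Photon momentum magnitude is p = h/λ.

Initial momentum:
p₀ = h/λ = 6.6261e-34/6.7600e-11 = 9.8019e-24 kg·m/s

After scattering:
λ' = λ + Δλ = 67.6 + 4.4138 = 72.0138 pm
p' = h/λ' = 6.6261e-34/7.2014e-11 = 9.2011e-24 kg·m/s

Momentum is a vector; the scattered photon's direction makes angle θ = 145° with the incident direction. The magnitude of the vector change Δp⃗ = p⃗₀ − p⃗' is found from the law of cosines:
|Δp⃗|² = p₀² + p'² − 2p₀p'cos θ
|Δp⃗|² = (9.8019e-24)² + (9.2011e-24)² − 2·9.8019e-24·9.2011e-24·cos(145°)
|Δp⃗| = 1.8124e-23 kg·m/s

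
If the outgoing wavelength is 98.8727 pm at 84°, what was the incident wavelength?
96.7000 pm

From λ' = λ + Δλ, we have λ = λ' - Δλ

First calculate the Compton shift:
Δλ = λ_C(1 - cos θ)
Δλ = 2.4263 × (1 - cos(84°))
Δλ = 2.4263 × 0.8955
Δλ = 2.1727 pm

Initial wavelength:
λ = λ' - Δλ
λ = 98.8727 - 2.1727
λ = 96.7000 pm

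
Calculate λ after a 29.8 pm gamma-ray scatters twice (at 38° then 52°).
31.2469 pm

Apply Compton shift twice:

First scattering at θ₁ = 38°:
Δλ₁ = λ_C(1 - cos(38°))
Δλ₁ = 2.4263 × 0.2120
Δλ₁ = 0.5144 pm

After first scattering:
λ₁ = 29.8 + 0.5144 = 30.3144 pm

Second scattering at θ₂ = 52°:
Δλ₂ = λ_C(1 - cos(52°))
Δλ₂ = 2.4263 × 0.3843
Δλ₂ = 0.9325 pm

Final wavelength:
λ₂ = 30.3144 + 0.9325 = 31.2469 pm

Total shift: Δλ_total = 0.5144 + 0.9325 = 1.4469 pm

(Intermediate values are shown rounded; full precision is carried through to the final answer.)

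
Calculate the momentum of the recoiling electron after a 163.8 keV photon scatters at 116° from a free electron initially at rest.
1.2590e-22 kg·m/s

The electron is initially at rest, so by conservation of momentum:
p⃗_e = p⃗₀ − p⃗'  (incident photon momentum minus scattered photon momentum)

Photon momentum magnitudes (p = h/λ = E/c):
λ₀ = hc/E₀ = 7.5692 pm → p₀ = h/λ₀ = 8.7539e-23 kg·m/s
Δλ = λ_C(1 − cos 116°) = 3.4899 pm
λ' = 11.0592 pm → p' = h/λ' = 5.9915e-23 kg·m/s

The scattered photon makes angle θ = 116° with the incident direction, so by the law of cosines:
|p⃗_e|² = p₀² + p'² − 2p₀p'cos θ
|p⃗_e|² = (8.7539e-23)² + (5.9915e-23)² − 2·8.7539e-23·5.9915e-23·cos(116°)
|p⃗_e| = 1.2590e-22 kg·m/s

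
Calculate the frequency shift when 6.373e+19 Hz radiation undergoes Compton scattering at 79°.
1.877e+19 Hz (decrease)

Convert frequency to wavelength (c = 299792458 m/s):
λ₀ = c/f₀ = 299792458/6.373e+19 = 4.7041026e-12 m = 4.7041 pm

Calculate Compton shift:
Δλ = λ_C(1 - cos(79°)) = 1.9633 pm

Final wavelength:
λ' = λ₀ + Δλ = 4.7041 + 1.9633 = 6.6675 pm

Final frequency:
f' = c/λ' = 299792458/6.6674510e-12 = 4.4963579e+19 Hz

Frequency shift (decrease):
Δf = f₀ - f' = 6.373e+19 - 4.4963579e+19 = 1.877e+19 Hz

(Intermediate values are shown rounded; full precision is carried through to the final answer.)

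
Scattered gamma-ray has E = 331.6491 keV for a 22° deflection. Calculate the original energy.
348.1000 keV

Convert final energy to wavelength (hc ≈ 1239.842 keV·pm):
λ' = hc/E' = 1239.842 / 331.6491 = 3.7384 pm

Calculate the Compton shift:
Δλ = λ_C(1 - cos(22°))
Δλ = 2.4263 × (1 - cos(22°))
Δλ = 0.1767 pm

Initial wavelength:
λ = λ' - Δλ = 3.7384 - 0.1767 = 3.5617 pm

Initial energy:
E = hc/λ = 1239.842 / 3.5617 = 348.1000 keV

(Intermediate values are shown rounded; full precision is carried through to the final answer.)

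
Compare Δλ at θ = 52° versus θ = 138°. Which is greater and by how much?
138° produces the larger shift by a factor of 4.535

Calculate both shifts using Δλ = λ_C(1 - cos θ):

For θ₁ = 52°:
Δλ₁ = 2.4263 × (1 - cos(52°))
Δλ₁ = 2.4263 × 0.3843
Δλ₁ = 0.9325 pm

For θ₂ = 138°:
Δλ₂ = 2.4263 × (1 - cos(138°))
Δλ₂ = 2.4263 × 1.7431
Δλ₂ = 4.2294 pm

The 138° angle produces the larger shift.
Ratio: 4.2294/0.9325 = 4.535

(Intermediate values are shown rounded; full precision is carried through to the final answer.)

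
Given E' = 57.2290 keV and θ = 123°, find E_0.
69.2000 keV

Convert final energy to wavelength (hc ≈ 1239.842 keV·pm):
λ' = hc/E' = 1239.842 / 57.2290 = 21.6646 pm

Calculate the Compton shift:
Δλ = λ_C(1 - cos(123°))
Δλ = 2.4263 × (1 - cos(123°))
Δλ = 3.7478 pm

Initial wavelength:
λ = λ' - Δλ = 21.6646 - 3.7478 = 17.9168 pm

Initial energy:
E = hc/λ = 1239.842 / 17.9168 = 69.2000 keV

(Intermediate values are shown rounded; full precision is carried through to the final answer.)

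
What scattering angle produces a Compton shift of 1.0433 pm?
55.25°

From the Compton formula Δλ = λ_C(1 - cos θ), we can solve for θ:

cos θ = 1 - Δλ/λ_C

Given:
- Δλ = 1.0433 pm
- λ_C = h/(m_e·c) ≈ 2.42631024 pm

cos θ = 1 - 1.0433/2.42631024
cos θ = 1 - 0.429994
cos θ = 0.570006

θ = arccos(0.570006)
θ = 55.25°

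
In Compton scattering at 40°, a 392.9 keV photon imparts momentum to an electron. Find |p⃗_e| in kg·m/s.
1.3605e-22 kg·m/s

The electron is initially at rest, so by conservation of momentum:
p⃗_e = p⃗₀ − p⃗'  (incident photon momentum minus scattered photon momentum)

Photon momentum magnitudes (p = h/λ = E/c):
λ₀ = hc/E₀ = 3.1556 pm → p₀ = h/λ₀ = 2.0998e-22 kg·m/s
Δλ = λ_C(1 − cos 40°) = 0.5676 pm
λ' = 3.7233 pm → p' = h/λ' = 1.7796e-22 kg·m/s

The scattered photon makes angle θ = 40° with the incident direction, so by the law of cosines:
|p⃗_e|² = p₀² + p'² − 2p₀p'cos θ
|p⃗_e|² = (2.0998e-22)² + (1.7796e-22)² − 2·2.0998e-22·1.7796e-22·cos(40°)
|p⃗_e| = 1.3605e-22 kg·m/s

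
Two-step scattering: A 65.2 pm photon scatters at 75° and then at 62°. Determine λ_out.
68.2856 pm

Apply Compton shift twice:

First scattering at θ₁ = 75°:
Δλ₁ = λ_C(1 - cos(75°))
Δλ₁ = 2.4263 × 0.7412
Δλ₁ = 1.7983 pm

After first scattering:
λ₁ = 65.2 + 1.7983 = 66.9983 pm

Second scattering at θ₂ = 62°:
Δλ₂ = λ_C(1 - cos(62°))
Δλ₂ = 2.4263 × 0.5305
Δλ₂ = 1.2872 pm

Final wavelength:
λ₂ = 66.9983 + 1.2872 = 68.2856 pm

Total shift: Δλ_total = 1.7983 + 1.2872 = 3.0856 pm

(Intermediate values are shown rounded; full precision is carried through to the final answer.)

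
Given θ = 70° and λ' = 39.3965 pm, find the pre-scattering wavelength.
37.8000 pm

From λ' = λ + Δλ, we have λ = λ' - Δλ

First calculate the Compton shift:
Δλ = λ_C(1 - cos θ)
Δλ = 2.4263 × (1 - cos(70°))
Δλ = 2.4263 × 0.6580
Δλ = 1.5965 pm

Initial wavelength:
λ = λ' - Δλ
λ = 39.3965 - 1.5965
λ = 37.8000 pm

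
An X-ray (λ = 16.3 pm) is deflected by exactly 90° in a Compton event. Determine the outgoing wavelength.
18.7263 pm

Using the Compton formula: λ' = λ + λ_C(1 − cos θ)

For θ = 90°, cos θ = 0 (exact) = 0.0000, so:
1 − cos 90° = 1 − (0) = 1.0000

Δλ = λ_C × 1.0000 = 2.4263 × 1.0000 = 2.4263 pm

λ' = 16.3 + 2.4263 = 18.7263 pm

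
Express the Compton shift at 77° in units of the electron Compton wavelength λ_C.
0.7750 λ_C

The Compton shift formula is:
Δλ = λ_C(1 - cos θ)

Dividing both sides by λ_C:
Δλ/λ_C = 1 - cos θ

For θ = 77°:
Δλ/λ_C = 1 - cos(77°)
Δλ/λ_C = 1 - 0.2250
Δλ/λ_C = 0.7750

This means the shift is 0.7750 × λ_C = 1.8805 pm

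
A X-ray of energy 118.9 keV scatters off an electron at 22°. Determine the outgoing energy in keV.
116.9190 keV

First convert energy to wavelength:
λ = hc/E, with hc ≈ 1239.842 keV·pm (i.e. 1239.842 eV·nm)

For E = 118.9 keV = 118900 eV:
λ = 1239.842 keV·pm / 118.9 keV
λ = 10.4276 pm

Calculate the Compton shift:
Δλ = λ_C(1 - cos(22°)) = 2.4263 × 0.0728
Δλ = 0.1767 pm

Final wavelength:
λ' = 10.4276 + 0.1767 = 10.6043 pm

Final energy:
E' = hc/λ' = 1239.842 / 10.6043 = 116.9190 keV

(Intermediate values are shown rounded; full precision is carried through to the final answer.)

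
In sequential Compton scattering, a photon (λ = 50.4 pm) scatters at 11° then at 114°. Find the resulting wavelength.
53.8578 pm

Apply Compton shift twice:

First scattering at θ₁ = 11°:
Δλ₁ = λ_C(1 - cos(11°))
Δλ₁ = 2.4263 × 0.0184
Δλ₁ = 0.0446 pm

After first scattering:
λ₁ = 50.4 + 0.0446 = 50.4446 pm

Second scattering at θ₂ = 114°:
Δλ₂ = λ_C(1 - cos(114°))
Δλ₂ = 2.4263 × 1.4067
Δλ₂ = 3.4132 pm

Final wavelength:
λ₂ = 50.4446 + 3.4132 = 53.8578 pm

Total shift: Δλ_total = 0.0446 + 3.4132 = 3.4578 pm

(Intermediate values are shown rounded; full precision is carried through to the final answer.)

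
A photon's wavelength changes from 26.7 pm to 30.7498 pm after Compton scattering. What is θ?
132.00°

First find the wavelength shift:
Δλ = λ' - λ = 30.7498 - 26.7 = 4.0498 pm

Using Δλ = λ_C(1 - cos θ), with λ_C = h/(m_e·c) ≈ 2.42631024 pm:
cos θ = 1 - Δλ/λ_C
cos θ = 1 - 4.0498/2.42631024
cos θ = -0.669119

θ = arccos(-0.669119)
θ = 132.00°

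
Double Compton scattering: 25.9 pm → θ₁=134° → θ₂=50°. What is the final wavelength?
30.8785 pm

Apply Compton shift twice:

First scattering at θ₁ = 134°:
Δλ₁ = λ_C(1 - cos(134°))
Δλ₁ = 2.4263 × 1.6947
Δλ₁ = 4.1118 pm

After first scattering:
λ₁ = 25.9 + 4.1118 = 30.0118 pm

Second scattering at θ₂ = 50°:
Δλ₂ = λ_C(1 - cos(50°))
Δλ₂ = 2.4263 × 0.3572
Δλ₂ = 0.8667 pm

Final wavelength:
λ₂ = 30.0118 + 0.8667 = 30.8785 pm

Total shift: Δλ_total = 4.1118 + 0.8667 = 4.9785 pm

(Intermediate values are shown rounded; full precision is carried through to the final answer.)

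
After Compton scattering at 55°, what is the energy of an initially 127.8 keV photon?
115.4839 keV

First convert energy to wavelength:
λ = hc/E, with hc ≈ 1239.842 keV·pm (i.e. 1239.842 eV·nm)

For E = 127.8 keV = 127800 eV:
λ = 1239.842 keV·pm / 127.8 keV
λ = 9.7014 pm

Calculate the Compton shift:
Δλ = λ_C(1 - cos(55°)) = 2.4263 × 0.4264
Δλ = 1.0346 pm

Final wavelength:
λ' = 9.7014 + 1.0346 = 10.7361 pm

Final energy:
E' = hc/λ' = 1239.842 / 10.7361 = 115.4839 keV

(Intermediate values are shown rounded; full precision is carried through to the final answer.)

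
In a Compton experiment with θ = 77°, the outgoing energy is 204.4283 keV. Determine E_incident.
296.3000 keV

Convert final energy to wavelength (hc ≈ 1239.842 keV·pm):
λ' = hc/E' = 1239.842 / 204.4283 = 6.0649 pm

Calculate the Compton shift:
Δλ = λ_C(1 - cos(77°))
Δλ = 2.4263 × (1 - cos(77°))
Δλ = 1.8805 pm

Initial wavelength:
λ = λ' - Δλ = 6.0649 - 1.8805 = 4.1844 pm

Initial energy:
E = hc/λ = 1239.842 / 4.1844 = 296.3000 keV

(Intermediate values are shown rounded; full precision is carried through to the final answer.)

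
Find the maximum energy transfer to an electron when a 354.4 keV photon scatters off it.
205.9345 keV

Maximum energy transfer occurs at θ = 180° (backscattering).

Initial photon: E₀ = 354.4 keV → λ₀ = 3.4984 pm

Maximum Compton shift (at 180°):
Δλ_max = 2λ_C = 2 × 2.4263 = 4.8526 pm

Final wavelength:
λ' = 3.4984 + 4.8526 = 8.3510 pm

Minimum photon energy (maximum energy to electron):
E'_min = hc/λ' = 148.4655 keV

Maximum electron kinetic energy:
K_max = E₀ - E'_min = 354.4000 - 148.4655 = 205.9345 keV

(Intermediate values are shown rounded; full precision is carried through to the final answer.)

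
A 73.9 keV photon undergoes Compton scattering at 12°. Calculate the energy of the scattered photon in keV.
73.6672 keV

First convert energy to wavelength:
λ = hc/E, with hc ≈ 1239.842 keV·pm (i.e. 1239.842 eV·nm)

For E = 73.9 keV = 73900 eV:
λ = 1239.842 keV·pm / 73.9 keV
λ = 16.7773 pm

Calculate the Compton shift:
Δλ = λ_C(1 - cos(12°)) = 2.4263 × 0.0219
Δλ = 0.0530 pm

Final wavelength:
λ' = 16.7773 + 0.0530 = 16.8303 pm

Final energy:
E' = hc/λ' = 1239.842 / 16.8303 = 73.6672 keV

(Intermediate values are shown rounded; full precision is carried through to the final answer.)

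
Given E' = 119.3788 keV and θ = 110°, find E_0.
173.9001 keV

Convert final energy to wavelength (hc ≈ 1239.842 keV·pm):
λ' = hc/E' = 1239.842 / 119.3788 = 10.3858 pm

Calculate the Compton shift:
Δλ = λ_C(1 - cos(110°))
Δλ = 2.4263 × (1 - cos(110°))
Δλ = 3.2562 pm

Initial wavelength:
λ = λ' - Δλ = 10.3858 - 3.2562 = 7.1296 pm

Initial energy:
E = hc/λ = 1239.842 / 7.1296 = 173.9001 keV

(Intermediate values are shown rounded; full precision is carried through to the final answer.)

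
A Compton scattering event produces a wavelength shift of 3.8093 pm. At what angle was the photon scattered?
124.75°

From the Compton formula Δλ = λ_C(1 - cos θ), we can solve for θ:

cos θ = 1 - Δλ/λ_C

Given:
- Δλ = 3.8093 pm
- λ_C = h/(m_e·c) ≈ 2.42631024 pm

cos θ = 1 - 3.8093/2.42631024
cos θ = 1 - 1.569997
cos θ = -0.569997

θ = arccos(-0.569997)
θ = 124.75°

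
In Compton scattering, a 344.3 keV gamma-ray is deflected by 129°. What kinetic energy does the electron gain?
180.1757 keV

By energy conservation: K_e = E_initial - E_final

First find the scattered photon energy:
Initial wavelength: λ = hc/E = 3.6011 pm
Compton shift: Δλ = λ_C(1 - cos(129°)) = 3.9532 pm
Final wavelength: λ' = 3.6011 + 3.9532 = 7.5543 pm
Final photon energy: E' = hc/λ' = 164.1243 keV

Electron kinetic energy:
K_e = E - E' = 344.3000 - 164.1243 = 180.1757 keV

(Intermediate values are shown rounded; full precision is carried through to the final answer.)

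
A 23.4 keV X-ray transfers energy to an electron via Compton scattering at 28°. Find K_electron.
0.1248 keV

By energy conservation: K_e = E_initial - E_final

First find the scattered photon energy:
Initial wavelength: λ = hc/E = 52.9847 pm
Compton shift: Δλ = λ_C(1 - cos(28°)) = 0.2840 pm
Final wavelength: λ' = 52.9847 + 0.2840 = 53.2687 pm
Final photon energy: E' = hc/λ' = 23.2752 keV

Electron kinetic energy:
K_e = E - E' = 23.4000 - 23.2752 = 0.1248 keV

(Intermediate values are shown rounded; full precision is carried through to the final answer.)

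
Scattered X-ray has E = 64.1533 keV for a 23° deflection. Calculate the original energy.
64.8000 keV

Convert final energy to wavelength (hc ≈ 1239.842 keV·pm):
λ' = hc/E' = 1239.842 / 64.1533 = 19.3262 pm

Calculate the Compton shift:
Δλ = λ_C(1 - cos(23°))
Δλ = 2.4263 × (1 - cos(23°))
Δλ = 0.1929 pm

Initial wavelength:
λ = λ' - Δλ = 19.3262 - 0.1929 = 19.1334 pm

Initial energy:
E = hc/λ = 1239.842 / 19.1334 = 64.8000 keV

(Intermediate values are shown rounded; full precision is carried through to the final answer.)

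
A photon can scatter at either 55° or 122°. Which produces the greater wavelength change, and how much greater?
122° produces the larger shift by a factor of 3.588

Calculate both shifts using Δλ = λ_C(1 - cos θ):

For θ₁ = 55°:
Δλ₁ = 2.4263 × (1 - cos(55°))
Δλ₁ = 2.4263 × 0.4264
Δλ₁ = 1.0346 pm

For θ₂ = 122°:
Δλ₂ = 2.4263 × (1 - cos(122°))
Δλ₂ = 2.4263 × 1.5299
Δλ₂ = 3.7121 pm

The 122° angle produces the larger shift.
Ratio: 3.7121/1.0346 = 3.588

(Intermediate values are shown rounded; full precision is carried through to the final answer.)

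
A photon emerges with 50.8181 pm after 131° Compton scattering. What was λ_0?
46.8000 pm

From λ' = λ + Δλ, we have λ = λ' - Δλ

First calculate the Compton shift:
Δλ = λ_C(1 - cos θ)
Δλ = 2.4263 × (1 - cos(131°))
Δλ = 2.4263 × 1.6561
Δλ = 4.0181 pm

Initial wavelength:
λ = λ' - Δλ
λ = 50.8181 - 4.0181
λ = 46.8000 pm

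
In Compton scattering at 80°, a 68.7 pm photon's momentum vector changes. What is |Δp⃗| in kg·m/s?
1.2225e-23 kg·m/s

Photon momentum magnitude is p = h/λ.

Initial momentum:
p₀ = h/λ = 6.6261e-34/6.8700e-11 = 9.6449e-24 kg·m/s

After scattering:
λ' = λ + Δλ = 68.7 + 2.0050 = 70.7050 pm
p' = h/λ' = 6.6261e-34/7.0705e-11 = 9.3714e-24 kg·m/s

Momentum is a vector; the scattered photon's direction makes angle θ = 80° with the incident direction. The magnitude of the vector change Δp⃗ = p⃗₀ − p⃗' is found from the law of cosines:
|Δp⃗|² = p₀² + p'² − 2p₀p'cos θ
|Δp⃗|² = (9.6449e-24)² + (9.3714e-24)² − 2·9.6449e-24·9.3714e-24·cos(80°)
|Δp⃗| = 1.2225e-23 kg·m/s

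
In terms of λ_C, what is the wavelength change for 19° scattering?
0.0545 λ_C

The Compton shift formula is:
Δλ = λ_C(1 - cos θ)

Dividing both sides by λ_C:
Δλ/λ_C = 1 - cos θ

For θ = 19°:
Δλ/λ_C = 1 - cos(19°)
Δλ/λ_C = 1 - 0.9455
Δλ/λ_C = 0.0545

This means the shift is 0.0545 × λ_C = 0.1322 pm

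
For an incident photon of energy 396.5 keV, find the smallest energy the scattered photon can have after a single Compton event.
155.3767 keV (at θ = 180°)

The scattered photon has minimum energy when its wavelength is maximum, i.e., when the Compton shift Δλ = λ_C(1 − cos θ) is maximum. This occurs at θ = 180° (backscattering), giving Δλ_max = 2λ_C = 4.8526 pm.

Initial wavelength: λ₀ = hc/E₀ = 3.1270 pm
Maximum final wavelength: λ'_max = λ₀ + 2λ_C = 3.1270 + 4.8526 = 7.9796 pm
Minimum final energy: E'_min = hc/λ'_max = 155.3767 keV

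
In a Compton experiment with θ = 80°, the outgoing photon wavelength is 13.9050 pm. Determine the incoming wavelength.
11.9000 pm

From λ' = λ + Δλ, we have λ = λ' - Δλ

First calculate the Compton shift:
Δλ = λ_C(1 - cos θ)
Δλ = 2.4263 × (1 - cos(80°))
Δλ = 2.4263 × 0.8264
Δλ = 2.0050 pm

Initial wavelength:
λ = λ' - Δλ
λ = 13.9050 - 2.0050
λ = 11.9000 pm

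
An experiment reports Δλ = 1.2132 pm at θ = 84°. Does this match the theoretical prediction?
No, inconsistent

Calculate the expected shift for θ = 84°:

Δλ_expected = λ_C(1 - cos(84°))
Δλ_expected = 2.4263 × (1 - cos(84°))
Δλ_expected = 2.4263 × 0.8955
Δλ_expected = 2.1727 pm

Given shift: 1.2132 pm
Expected shift: 2.1727 pm
Difference: 0.9595 pm

The values do not match. The given shift corresponds to θ ≈ 60.0°, not 84°.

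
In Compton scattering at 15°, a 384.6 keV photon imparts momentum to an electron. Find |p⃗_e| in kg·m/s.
5.3231e-23 kg·m/s

The electron is initially at rest, so by conservation of momentum:
p⃗_e = p⃗₀ − p⃗'  (incident photon momentum minus scattered photon momentum)

Photon momentum magnitudes (p = h/λ = E/c):
λ₀ = hc/E₀ = 3.2237 pm → p₀ = h/λ₀ = 2.0554e-22 kg·m/s
Δλ = λ_C(1 − cos 15°) = 0.0827 pm
λ' = 3.3064 pm → p' = h/λ' = 2.0040e-22 kg·m/s

The scattered photon makes angle θ = 15° with the incident direction, so by the law of cosines:
|p⃗_e|² = p₀² + p'² − 2p₀p'cos θ
|p⃗_e|² = (2.0554e-22)² + (2.0040e-22)² − 2·2.0554e-22·2.0040e-22·cos(15°)
|p⃗_e| = 5.3231e-23 kg·m/s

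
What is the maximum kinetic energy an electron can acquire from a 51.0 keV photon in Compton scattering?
8.4861 keV

Maximum energy transfer occurs at θ = 180° (backscattering).

Initial photon: E₀ = 51.0 keV → λ₀ = 24.3106 pm

Maximum Compton shift (at 180°):
Δλ_max = 2λ_C = 2 × 2.4263 = 4.8526 pm

Final wavelength:
λ' = 24.3106 + 4.8526 = 29.1632 pm

Minimum photon energy (maximum energy to electron):
E'_min = hc/λ' = 42.5139 keV

Maximum electron kinetic energy:
K_max = E₀ - E'_min = 51.0000 - 42.5139 = 8.4861 keV

(Intermediate values are shown rounded; full precision is carried through to the final answer.)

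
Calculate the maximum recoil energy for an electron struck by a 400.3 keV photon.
244.3431 keV

Maximum energy transfer occurs at θ = 180° (backscattering).

Initial photon: E₀ = 400.3 keV → λ₀ = 3.0973 pm

Maximum Compton shift (at 180°):
Δλ_max = 2λ_C = 2 × 2.4263 = 4.8526 pm

Final wavelength:
λ' = 3.0973 + 4.8526 = 7.9499 pm

Minimum photon energy (maximum energy to electron):
E'_min = hc/λ' = 155.9569 keV

Maximum electron kinetic energy:
K_max = E₀ - E'_min = 400.3000 - 155.9569 = 244.3431 keV

(Intermediate values are shown rounded; full precision is carried through to the final answer.)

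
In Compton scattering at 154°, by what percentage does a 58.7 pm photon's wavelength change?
7.8485%

Calculate the Compton shift:
Δλ = λ_C(1 - cos(154°))
Δλ = 2.4263 × (1 - cos(154°))
Δλ = 2.4263 × 1.8988
Δλ = 4.6071 pm

Percentage change:
(Δλ/λ₀) × 100 = (4.6071/58.7) × 100
= 7.8485%

(Intermediate values are shown rounded; full precision is carried through to the final answer.)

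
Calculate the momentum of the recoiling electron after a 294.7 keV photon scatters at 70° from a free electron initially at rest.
1.5981e-22 kg·m/s

The electron is initially at rest, so by conservation of momentum:
p⃗_e = p⃗₀ − p⃗'  (incident photon momentum minus scattered photon momentum)

Photon momentum magnitudes (p = h/λ = E/c):
λ₀ = hc/E₀ = 4.2071 pm → p₀ = h/λ₀ = 1.5750e-22 kg·m/s
Δλ = λ_C(1 − cos 70°) = 1.5965 pm
λ' = 5.8036 pm → p' = h/λ' = 1.1417e-22 kg·m/s

The scattered photon makes angle θ = 70° with the incident direction, so by the law of cosines:
|p⃗_e|² = p₀² + p'² − 2p₀p'cos θ
|p⃗_e|² = (1.5750e-22)² + (1.1417e-22)² − 2·1.5750e-22·1.1417e-22·cos(70°)
|p⃗_e| = 1.5981e-22 kg·m/s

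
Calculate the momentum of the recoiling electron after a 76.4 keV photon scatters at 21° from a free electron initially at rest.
1.4814e-23 kg·m/s

The electron is initially at rest, so by conservation of momentum:
p⃗_e = p⃗₀ − p⃗'  (incident photon momentum minus scattered photon momentum)

Photon momentum magnitudes (p = h/λ = E/c):
λ₀ = hc/E₀ = 16.2283 pm → p₀ = h/λ₀ = 4.0830e-23 kg·m/s
Δλ = λ_C(1 − cos 21°) = 0.1612 pm
λ' = 16.3895 pm → p' = h/λ' = 4.0429e-23 kg·m/s

The scattered photon makes angle θ = 21° with the incident direction, so by the law of cosines:
|p⃗_e|² = p₀² + p'² − 2p₀p'cos θ
|p⃗_e|² = (4.0830e-23)² + (4.0429e-23)² − 2·4.0830e-23·4.0429e-23·cos(21°)
|p⃗_e| = 1.4814e-23 kg·m/s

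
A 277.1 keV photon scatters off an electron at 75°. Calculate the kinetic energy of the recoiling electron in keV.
79.4427 keV

By energy conservation: K_e = E_initial - E_final

First find the scattered photon energy:
Initial wavelength: λ = hc/E = 4.4743 pm
Compton shift: Δλ = λ_C(1 - cos(75°)) = 1.7983 pm
Final wavelength: λ' = 4.4743 + 1.7983 = 6.2727 pm
Final photon energy: E' = hc/λ' = 197.6573 keV

Electron kinetic energy:
K_e = E - E' = 277.1000 - 197.6573 = 79.4427 keV

(Intermediate values are shown rounded; full precision is carried through to the final answer.)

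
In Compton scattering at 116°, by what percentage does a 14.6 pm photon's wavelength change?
23.9037%

Calculate the Compton shift:
Δλ = λ_C(1 - cos(116°))
Δλ = 2.4263 × (1 - cos(116°))
Δλ = 2.4263 × 1.4384
Δλ = 3.4899 pm

Percentage change:
(Δλ/λ₀) × 100 = (3.4899/14.6) × 100
= 23.9037%

(Intermediate values are shown rounded; full precision is carried through to the final answer.)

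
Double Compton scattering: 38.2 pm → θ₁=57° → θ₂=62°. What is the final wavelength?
40.5921 pm

Apply Compton shift twice:

First scattering at θ₁ = 57°:
Δλ₁ = λ_C(1 - cos(57°))
Δλ₁ = 2.4263 × 0.4554
Δλ₁ = 1.1048 pm

After first scattering:
λ₁ = 38.2 + 1.1048 = 39.3048 pm

Second scattering at θ₂ = 62°:
Δλ₂ = λ_C(1 - cos(62°))
Δλ₂ = 2.4263 × 0.5305
Δλ₂ = 1.2872 pm

Final wavelength:
λ₂ = 39.3048 + 1.2872 = 40.5921 pm

Total shift: Δλ_total = 1.1048 + 1.2872 = 2.3921 pm

(Intermediate values are shown rounded; full precision is carried through to the final answer.)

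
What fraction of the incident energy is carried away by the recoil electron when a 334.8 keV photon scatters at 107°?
0.4585 (or 45.85%)

Calculate initial and final photon energies:

Initial: E₀ = 334.8 keV → λ₀ = 3.7032 pm
Compton shift: Δλ = 3.1357 pm
Final wavelength: λ' = 6.8389 pm
Final energy: E' = 181.2919 keV

Fractional energy loss:
(E₀ - E')/E₀ = (334.8000 - 181.2919)/334.8000
= 153.5081/334.8000
= 0.4585
= 45.85%

(Intermediate values are shown rounded; full precision is carried through to the final answer.)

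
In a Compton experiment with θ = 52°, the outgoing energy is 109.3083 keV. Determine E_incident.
119.1000 keV

Convert final energy to wavelength (hc ≈ 1239.842 keV·pm):
λ' = hc/E' = 1239.842 / 109.3083 = 11.3426 pm

Calculate the Compton shift:
Δλ = λ_C(1 - cos(52°))
Δλ = 2.4263 × (1 - cos(52°))
Δλ = 0.9325 pm

Initial wavelength:
λ = λ' - Δλ = 11.3426 - 0.9325 = 10.4101 pm

Initial energy:
E = hc/λ = 1239.842 / 10.4101 = 119.1000 keV

(Intermediate values are shown rounded; full precision is carried through to the final answer.)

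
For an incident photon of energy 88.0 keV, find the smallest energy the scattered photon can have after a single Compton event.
65.4556 keV (at θ = 180°)

The scattered photon has minimum energy when its wavelength is maximum, i.e., when the Compton shift Δλ = λ_C(1 − cos θ) is maximum. This occurs at θ = 180° (backscattering), giving Δλ_max = 2λ_C = 4.8526 pm.

Initial wavelength: λ₀ = hc/E₀ = 14.0891 pm
Maximum final wavelength: λ'_max = λ₀ + 2λ_C = 14.0891 + 4.8526 = 18.9417 pm
Minimum final energy: E'_min = hc/λ'_max = 65.4556 keV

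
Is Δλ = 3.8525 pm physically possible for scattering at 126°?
Yes, consistent

Calculate the expected shift for θ = 126°:

Δλ_expected = λ_C(1 - cos(126°))
Δλ_expected = 2.4263 × (1 - cos(126°))
Δλ_expected = 2.4263 × 1.5878
Δλ_expected = 3.8525 pm

Given shift: 3.8525 pm
Expected shift: 3.8525 pm
Difference: 0.0000 pm

The values match. This is consistent with Compton scattering at the stated angle.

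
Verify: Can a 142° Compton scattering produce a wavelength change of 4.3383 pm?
Yes, consistent

Calculate the expected shift for θ = 142°:

Δλ_expected = λ_C(1 - cos(142°))
Δλ_expected = 2.4263 × (1 - cos(142°))
Δλ_expected = 2.4263 × 1.7880
Δλ_expected = 4.3383 pm

Given shift: 4.3383 pm
Expected shift: 4.3383 pm
Difference: 0.0000 pm

The values match. This is consistent with Compton scattering at the stated angle.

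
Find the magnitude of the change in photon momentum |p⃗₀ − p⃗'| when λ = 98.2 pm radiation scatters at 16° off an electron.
1.8773e-24 kg·m/s

Photon momentum magnitude is p = h/λ.

Initial momentum:
p₀ = h/λ = 6.6261e-34/9.8200e-11 = 6.7475e-24 kg·m/s

After scattering:
λ' = λ + Δλ = 98.2 + 0.0940 = 98.2940 pm
p' = h/λ' = 6.6261e-34/9.8294e-11 = 6.7411e-24 kg·m/s

Momentum is a vector; the scattered photon's direction makes angle θ = 16° with the incident direction. The magnitude of the vector change Δp⃗ = p⃗₀ − p⃗' is found from the law of cosines:
|Δp⃗|² = p₀² + p'² − 2p₀p'cos θ
|Δp⃗|² = (6.7475e-24)² + (6.7411e-24)² − 2·6.7475e-24·6.7411e-24·cos(16°)
|Δp⃗| = 1.8773e-24 kg·m/s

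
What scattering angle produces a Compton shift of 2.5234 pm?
92.29°

From the Compton formula Δλ = λ_C(1 - cos θ), we can solve for θ:

cos θ = 1 - Δλ/λ_C

Given:
- Δλ = 2.5234 pm
- λ_C = h/(m_e·c) ≈ 2.42631024 pm

cos θ = 1 - 2.5234/2.42631024
cos θ = 1 - 1.040015
cos θ = -0.040015

θ = arccos(-0.040015)
θ = 92.29°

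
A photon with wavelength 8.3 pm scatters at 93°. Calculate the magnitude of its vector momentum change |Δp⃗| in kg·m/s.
1.0301e-22 kg·m/s

Photon momentum magnitude is p = h/λ.

Initial momentum:
p₀ = h/λ = 6.6261e-34/8.3000e-12 = 7.9832e-23 kg·m/s

After scattering:
λ' = λ + Δλ = 8.3 + 2.5533 = 10.8533 pm
p' = h/λ' = 6.6261e-34/1.0853e-11 = 6.1051e-23 kg·m/s

Momentum is a vector; the scattered photon's direction makes angle θ = 93° with the incident direction. The magnitude of the vector change Δp⃗ = p⃗₀ − p⃗' is found from the law of cosines:
|Δp⃗|² = p₀² + p'² − 2p₀p'cos θ
|Δp⃗|² = (7.9832e-23)² + (6.1051e-23)² − 2·7.9832e-23·6.1051e-23·cos(93°)
|Δp⃗| = 1.0301e-22 kg·m/s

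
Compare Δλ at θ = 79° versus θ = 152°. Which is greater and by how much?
152° produces the larger shift by a factor of 2.327

Calculate both shifts using Δλ = λ_C(1 - cos θ):

For θ₁ = 79°:
Δλ₁ = 2.4263 × (1 - cos(79°))
Δλ₁ = 2.4263 × 0.8092
Δλ₁ = 1.9633 pm

For θ₂ = 152°:
Δλ₂ = 2.4263 × (1 - cos(152°))
Δλ₂ = 2.4263 × 1.8829
Δλ₂ = 4.5686 pm

The 152° angle produces the larger shift.
Ratio: 4.5686/1.9633 = 2.327

(Intermediate values are shown rounded; full precision is carried through to the final answer.)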